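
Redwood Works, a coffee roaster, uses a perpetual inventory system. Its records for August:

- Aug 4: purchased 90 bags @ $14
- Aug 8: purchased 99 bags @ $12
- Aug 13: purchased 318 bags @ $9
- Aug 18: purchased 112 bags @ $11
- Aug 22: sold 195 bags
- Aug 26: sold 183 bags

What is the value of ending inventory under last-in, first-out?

Aug 22, 195 sold [LIFO — newest first]: 112 @ $11 + 83 @ $9 = $1,979
Aug 26, 183 sold [LIFO — newest first]: 183 @ $9 = $1,647
Total COGS = $1,979 + $1,647 = $3,626
Ending inventory: 90 @ $14 + 99 @ $12 + 52 @ $9 = $2,916
Check: goods available $6,542 = COGS $3,626 + ending $2,916

Ending inventory = $2,916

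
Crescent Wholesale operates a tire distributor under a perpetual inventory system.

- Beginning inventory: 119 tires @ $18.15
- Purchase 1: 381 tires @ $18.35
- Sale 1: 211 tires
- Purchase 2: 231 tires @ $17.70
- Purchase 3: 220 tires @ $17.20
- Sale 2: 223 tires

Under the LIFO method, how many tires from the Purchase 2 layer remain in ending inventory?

228

Sale 1 (211) [LIFO — newest first]: 211 @ $18.35 = $3,871.85
Sale 2 (223) [LIFO — newest first]: 220 @ $17.20 + 3 @ $17.70 = $3,837.10
Total COGS = $3,871.85 + $3,837.10 = $7,708.95
Ending inventory: 119 @ $18.15 + 170 @ $18.35 + 228 @ $17.70 = $9,314.95
Check: goods available $17,023.90 = COGS $7,708.95 + ending $9,314.95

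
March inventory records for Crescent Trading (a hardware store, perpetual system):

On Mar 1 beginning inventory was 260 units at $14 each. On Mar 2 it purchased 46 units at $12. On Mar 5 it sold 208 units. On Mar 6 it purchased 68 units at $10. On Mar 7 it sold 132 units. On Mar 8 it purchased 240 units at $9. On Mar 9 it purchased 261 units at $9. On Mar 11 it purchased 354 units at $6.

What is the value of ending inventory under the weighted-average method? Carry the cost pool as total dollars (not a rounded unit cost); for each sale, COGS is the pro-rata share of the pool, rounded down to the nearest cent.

Ending inventory = $7,047.26

After Mar 1: 260 on hand, pool $3,640.00 (≈ $14.0000 each)
After Mar 2: 306 on hand, pool $4,192.00 (≈ $13.6993 each)
Mar 5, sell 208: 208/306 × $4,192.00 → $2,849.46
After Mar 6: 166 on hand, pool $2,022.54 (≈ $12.1840 each)
Mar 7, sell 132: 132/166 × $2,022.54 → $1,608.28
After Mar 8: 274 on hand, pool $2,574.26 (≈ $9.3951 each)
After Mar 9: 535 on hand, pool $4,923.26 (≈ $9.2024 each)
After Mar 11: 889 on hand, pool $7,047.26 (≈ $7.9272 each)
Total COGS = $2,849.46 + $1,608.28 = $4,457.74
Ending inventory (cost pool remaining) = $7,047.26
Check: goods available $11,505.00 = COGS $4,457.74 + ending $7,047.26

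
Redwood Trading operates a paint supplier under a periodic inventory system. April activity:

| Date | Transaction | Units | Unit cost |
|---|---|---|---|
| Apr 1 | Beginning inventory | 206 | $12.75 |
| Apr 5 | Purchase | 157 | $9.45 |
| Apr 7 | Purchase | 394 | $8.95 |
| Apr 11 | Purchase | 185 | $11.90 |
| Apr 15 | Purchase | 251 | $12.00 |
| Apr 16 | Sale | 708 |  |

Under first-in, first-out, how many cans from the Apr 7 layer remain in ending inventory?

Apr 16, 708 sold [FIFO — oldest first]: 206 @ $12.75 + 157 @ $9.45 + 345 @ $8.95 = $7,197.90
Ending inventory: 49 @ $8.95 + 185 @ $11.90 + 251 @ $12.00 = $5,652.05

49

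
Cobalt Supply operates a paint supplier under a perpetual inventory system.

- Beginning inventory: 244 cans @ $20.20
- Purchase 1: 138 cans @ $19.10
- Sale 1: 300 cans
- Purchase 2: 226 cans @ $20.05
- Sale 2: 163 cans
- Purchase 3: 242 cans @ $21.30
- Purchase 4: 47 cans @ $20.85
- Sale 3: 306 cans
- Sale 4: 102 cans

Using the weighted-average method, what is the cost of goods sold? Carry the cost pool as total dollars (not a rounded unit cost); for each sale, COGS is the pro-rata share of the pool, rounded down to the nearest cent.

After Beginning: 244 on hand, pool $4,928.80 (≈ $20.2000 each)
After Purchase 1: 382 on hand, pool $7,564.60 (≈ $19.8026 each)
Sale 1, sell 300: 300/382 × $7,564.60 → $5,940.78
After Purchase 2: 308 on hand, pool $6,155.12 (≈ $19.9842 each)
Sale 2, sell 163: 163/308 × $6,155.12 → $3,257.41
After Purchase 3: 387 on hand, pool $8,052.31 (≈ $20.8070 each)
After Purchase 4: 434 on hand, pool $9,032.26 (≈ $20.8117 each)
Sale 3, sell 306: 306/434 × $9,032.26 → $6,368.36
Sale 4, sell 102: 102/128 × $2,663.90 → $2,122.79
Total COGS = $5,940.78 + $3,257.41 + $6,368.36 + $2,122.79 = $17,689.34
Ending inventory (cost pool remaining) = $541.11

COGS = $17,689.34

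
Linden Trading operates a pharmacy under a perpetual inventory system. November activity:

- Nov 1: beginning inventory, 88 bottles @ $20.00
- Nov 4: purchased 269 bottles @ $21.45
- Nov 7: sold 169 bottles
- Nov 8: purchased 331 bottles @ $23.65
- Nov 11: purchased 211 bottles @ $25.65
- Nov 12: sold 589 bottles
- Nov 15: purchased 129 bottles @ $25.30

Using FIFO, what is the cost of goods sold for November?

COGS = $17,153.70

Nov 7, 169 sold [FIFO — oldest first]: 88 @ $20.00 + 81 @ $21.45 = $3,497.45
Nov 12, 589 sold [FIFO — oldest first]: 188 @ $21.45 + 331 @ $23.65 + 70 @ $25.65 = $13,656.25
Total COGS = $3,497.45 + $13,656.25 = $17,153.70
Ending inventory: 141 @ $25.65 + 129 @ $25.30 = $6,880.35
Check: goods available $24,034.05 = COGS $17,153.70 + ending $6,880.35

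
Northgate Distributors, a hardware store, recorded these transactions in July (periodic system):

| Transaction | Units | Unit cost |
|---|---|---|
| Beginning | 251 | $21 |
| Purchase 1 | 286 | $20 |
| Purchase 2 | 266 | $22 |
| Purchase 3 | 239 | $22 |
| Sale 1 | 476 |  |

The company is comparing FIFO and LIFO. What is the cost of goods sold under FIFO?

FIFO COGS: 251 @ $21 + 225 @ $20 = $9,771
LIFO COGS: 239 @ $22 + 237 @ $22 = $10,472

COGS = $9,771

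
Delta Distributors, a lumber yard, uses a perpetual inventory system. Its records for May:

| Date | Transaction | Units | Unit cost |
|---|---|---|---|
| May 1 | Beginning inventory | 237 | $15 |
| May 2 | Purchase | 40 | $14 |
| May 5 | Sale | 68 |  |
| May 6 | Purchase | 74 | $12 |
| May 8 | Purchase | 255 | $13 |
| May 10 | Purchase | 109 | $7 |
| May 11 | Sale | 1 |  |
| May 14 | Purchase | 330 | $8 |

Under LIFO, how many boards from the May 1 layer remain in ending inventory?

May 5, 68 sold [LIFO — newest first]: 40 @ $14 + 28 @ $15 = $980
May 11, 1 sold [LIFO — newest first]: 1 @ $7 = $7
Total COGS = $980 + $7 = $987
Ending inventory: 209 @ $15 + 74 @ $12 + 255 @ $13 + 108 @ $7 + 330 @ $8 = $10,734

209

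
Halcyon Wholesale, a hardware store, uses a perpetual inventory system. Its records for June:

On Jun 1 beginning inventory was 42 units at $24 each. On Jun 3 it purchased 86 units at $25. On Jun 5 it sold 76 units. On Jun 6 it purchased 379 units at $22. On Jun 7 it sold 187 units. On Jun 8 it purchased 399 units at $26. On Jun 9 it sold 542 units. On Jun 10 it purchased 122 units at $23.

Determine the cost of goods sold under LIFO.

Jun 5, 76 sold [LIFO — newest first]: 76 @ $25 = $1,900
Jun 7, 187 sold [LIFO — newest first]: 187 @ $22 = $4,114
Jun 9, 542 sold [LIFO — newest first]: 399 @ $26 + 143 @ $22 = $13,520
Total COGS = $1,900 + $4,114 + $13,520 = $19,534
Ending inventory: 42 @ $24 + 10 @ $25 + 49 @ $22 + 122 @ $23 = $5,142

COGS = $19,534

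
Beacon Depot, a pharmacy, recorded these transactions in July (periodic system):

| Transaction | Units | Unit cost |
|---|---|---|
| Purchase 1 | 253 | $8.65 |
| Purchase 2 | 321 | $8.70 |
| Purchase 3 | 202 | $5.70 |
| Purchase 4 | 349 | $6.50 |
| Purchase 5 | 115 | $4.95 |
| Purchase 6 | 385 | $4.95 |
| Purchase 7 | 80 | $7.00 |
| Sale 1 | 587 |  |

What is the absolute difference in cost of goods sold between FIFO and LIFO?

FIFO COGS: 253 @ $8.65 + 321 @ $8.70 + 13 @ $5.70 = $5,055.25
LIFO COGS: 80 @ $7.00 + 385 @ $4.95 + 115 @ $4.95 + 7 @ $6.50 = $3,080.50
Difference = |$5,055.25 − $3,080.50| = $1,974.75

$1,974.75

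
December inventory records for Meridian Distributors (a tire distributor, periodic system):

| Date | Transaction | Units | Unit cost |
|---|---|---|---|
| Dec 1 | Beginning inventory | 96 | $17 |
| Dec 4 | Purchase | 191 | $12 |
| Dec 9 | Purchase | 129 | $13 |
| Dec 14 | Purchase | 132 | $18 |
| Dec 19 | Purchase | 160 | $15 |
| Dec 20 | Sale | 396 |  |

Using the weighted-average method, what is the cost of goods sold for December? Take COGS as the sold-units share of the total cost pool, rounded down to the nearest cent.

Dec 20, sell 396: 396/708 × $10,377.00 → $5,804.08
Ending inventory (cost pool remaining) = $4,572.92
Check: goods available $10,377.00 = COGS $5,804.08 + ending $4,572.92

COGS = $5,804.08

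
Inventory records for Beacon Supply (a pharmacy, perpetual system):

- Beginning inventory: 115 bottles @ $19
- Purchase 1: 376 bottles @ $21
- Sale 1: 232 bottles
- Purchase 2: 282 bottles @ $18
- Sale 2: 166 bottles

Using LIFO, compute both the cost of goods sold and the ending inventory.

COGS = $7,860; ending inventory = $7,297

Sale 1 (232) [LIFO — newest first]: 232 @ $21 = $4,872
Sale 2 (166) [LIFO — newest first]: 166 @ $18 = $2,988
Total COGS = $4,872 + $2,988 = $7,860
Ending inventory: 115 @ $19 + 144 @ $21 + 116 @ $18 = $7,297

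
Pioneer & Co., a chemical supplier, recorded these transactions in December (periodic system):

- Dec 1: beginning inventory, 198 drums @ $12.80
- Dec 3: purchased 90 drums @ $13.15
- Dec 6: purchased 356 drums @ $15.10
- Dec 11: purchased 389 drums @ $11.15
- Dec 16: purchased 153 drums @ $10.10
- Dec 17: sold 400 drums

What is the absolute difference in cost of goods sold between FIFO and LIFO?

FIFO COGS: 198 @ $12.80 + 90 @ $13.15 + 112 @ $15.10 = $5,409.10
LIFO COGS: 153 @ $10.10 + 247 @ $11.15 = $4,299.35
Difference = |$5,409.10 − $4,299.35| = $1,109.75

$1,109.75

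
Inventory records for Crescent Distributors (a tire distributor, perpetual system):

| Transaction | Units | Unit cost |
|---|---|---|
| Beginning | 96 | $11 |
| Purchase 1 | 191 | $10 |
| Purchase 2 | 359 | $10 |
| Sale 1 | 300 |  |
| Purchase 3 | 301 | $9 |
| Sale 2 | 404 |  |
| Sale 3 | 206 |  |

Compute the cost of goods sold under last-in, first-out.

COGS = $8,858

Sale 1 (300) [LIFO — newest first]: 300 @ $10 = $3,000
Sale 2 (404) [LIFO — newest first]: 301 @ $9 + 59 @ $10 + 44 @ $10 = $3,739
Sale 3 (206) [LIFO — newest first]: 147 @ $10 + 59 @ $11 = $2,119
Total COGS = $3,000 + $3,739 + $2,119 = $8,858
Ending inventory: 37 @ $11 = $407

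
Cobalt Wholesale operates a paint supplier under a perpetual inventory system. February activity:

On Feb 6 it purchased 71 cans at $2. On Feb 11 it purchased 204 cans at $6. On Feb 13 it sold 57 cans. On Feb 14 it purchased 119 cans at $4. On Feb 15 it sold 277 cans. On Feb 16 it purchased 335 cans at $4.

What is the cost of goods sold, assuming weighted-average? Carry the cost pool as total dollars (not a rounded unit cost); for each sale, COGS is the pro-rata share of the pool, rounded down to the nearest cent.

After Feb 6: 71 on hand, pool $142.00 (≈ $2.0000 each)
After Feb 11: 275 on hand, pool $1,366.00 (≈ $4.9673 each)
Feb 13, sell 57: 57/275 × $1,366.00 → $283.13
After Feb 14: 337 on hand, pool $1,558.87 (≈ $4.6257 each)
Feb 15, sell 277: 277/337 × $1,558.87 → $1,281.32
After Feb 16: 395 on hand, pool $1,617.55 (≈ $4.0951 each)
Total COGS = $283.13 + $1,281.32 = $1,564.45
Ending inventory (cost pool remaining) = $1,617.55
Check: goods available $3,182.00 = COGS $1,564.45 + ending $1,617.55

COGS = $1,564.45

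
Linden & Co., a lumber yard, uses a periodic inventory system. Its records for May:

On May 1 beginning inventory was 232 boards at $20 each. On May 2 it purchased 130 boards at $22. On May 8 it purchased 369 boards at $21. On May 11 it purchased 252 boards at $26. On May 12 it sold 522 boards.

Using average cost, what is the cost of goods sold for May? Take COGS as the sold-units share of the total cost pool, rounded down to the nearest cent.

May 12, sell 522: 522/983 × $21,801.00 → $11,576.92
Ending inventory (cost pool remaining) = $10,224.08
Check: goods available $21,801.00 = COGS $11,576.92 + ending $10,224.08

COGS = $11,576.92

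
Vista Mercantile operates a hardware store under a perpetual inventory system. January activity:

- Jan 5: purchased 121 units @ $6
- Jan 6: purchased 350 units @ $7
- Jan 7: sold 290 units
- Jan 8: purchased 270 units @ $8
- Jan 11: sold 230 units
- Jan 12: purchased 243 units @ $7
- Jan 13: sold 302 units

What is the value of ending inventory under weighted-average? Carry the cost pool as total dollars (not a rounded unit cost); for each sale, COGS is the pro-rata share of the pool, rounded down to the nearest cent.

After Jan 5: 121 on hand, pool $726.00 (≈ $6.0000 each)
After Jan 6: 471 on hand, pool $3,176.00 (≈ $6.7431 each)
Jan 7, sell 290: 290/471 × $3,176.00 → $1,955.49
After Jan 8: 451 on hand, pool $3,380.51 (≈ $7.4956 each)
Jan 11, sell 230: 230/451 × $3,380.51 → $1,723.98
After Jan 12: 464 on hand, pool $3,357.53 (≈ $7.2361 each)
Jan 13, sell 302: 302/464 × $3,357.53 → $2,185.28
Total COGS = $1,955.49 + $1,723.98 + $2,185.28 = $5,864.75
Ending inventory (cost pool remaining) = $1,172.25
Check: goods available $7,037.00 = COGS $5,864.75 + ending $1,172.25

Ending inventory = $1,172.25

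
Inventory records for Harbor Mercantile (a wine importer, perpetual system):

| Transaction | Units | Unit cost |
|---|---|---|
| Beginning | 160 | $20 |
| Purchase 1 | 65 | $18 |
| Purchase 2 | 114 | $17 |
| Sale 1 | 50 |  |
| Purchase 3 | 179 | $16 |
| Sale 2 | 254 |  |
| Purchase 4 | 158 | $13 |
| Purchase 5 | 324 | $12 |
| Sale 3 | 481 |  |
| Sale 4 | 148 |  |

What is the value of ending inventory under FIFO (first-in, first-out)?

Sale 1 (50) [FIFO — oldest first]: 50 @ $20 = $1,000
Sale 2 (254) [FIFO — oldest first]: 110 @ $20 + 65 @ $18 + 79 @ $17 = $4,713
Sale 3 (481) [FIFO — oldest first]: 35 @ $17 + 179 @ $16 + 158 @ $13 + 109 @ $12 = $6,821
Sale 4 (148) [FIFO — oldest first]: 148 @ $12 = $1,776
Total COGS = $1,000 + $4,713 + $6,821 + $1,776 = $14,310
Ending inventory: 67 @ $12 = $804

Ending inventory = $804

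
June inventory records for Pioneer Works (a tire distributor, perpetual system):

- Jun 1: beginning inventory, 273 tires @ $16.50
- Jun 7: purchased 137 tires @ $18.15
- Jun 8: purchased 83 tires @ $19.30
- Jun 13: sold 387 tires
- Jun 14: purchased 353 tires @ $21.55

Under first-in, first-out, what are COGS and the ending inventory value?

COGS = $6,573.60; ending inventory = $9,626.50

Jun 13, 387 sold [FIFO — oldest first]: 273 @ $16.50 + 114 @ $18.15 = $6,573.60
Ending inventory: 23 @ $18.15 + 83 @ $19.30 + 353 @ $21.55 = $9,626.50
Check: goods available $16,200.10 = COGS $6,573.60 + ending $9,626.50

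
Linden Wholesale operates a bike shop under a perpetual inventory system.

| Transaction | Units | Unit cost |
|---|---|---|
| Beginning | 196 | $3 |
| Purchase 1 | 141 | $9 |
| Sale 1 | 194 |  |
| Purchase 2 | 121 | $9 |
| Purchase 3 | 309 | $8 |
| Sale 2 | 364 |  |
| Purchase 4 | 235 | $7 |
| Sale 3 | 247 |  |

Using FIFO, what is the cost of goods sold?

COGS = $5,684

Sale 1 (194) [FIFO — oldest first]: 194 @ $3 = $582
Sale 2 (364) [FIFO — oldest first]: 2 @ $3 + 141 @ $9 + 121 @ $9 + 100 @ $8 = $3,164
Sale 3 (247) [FIFO — oldest first]: 209 @ $8 + 38 @ $7 = $1,938
Total COGS = $582 + $3,164 + $1,938 = $5,684
Ending inventory: 197 @ $7 = $1,379
Check: goods available $7,063 = COGS $5,684 + ending $1,379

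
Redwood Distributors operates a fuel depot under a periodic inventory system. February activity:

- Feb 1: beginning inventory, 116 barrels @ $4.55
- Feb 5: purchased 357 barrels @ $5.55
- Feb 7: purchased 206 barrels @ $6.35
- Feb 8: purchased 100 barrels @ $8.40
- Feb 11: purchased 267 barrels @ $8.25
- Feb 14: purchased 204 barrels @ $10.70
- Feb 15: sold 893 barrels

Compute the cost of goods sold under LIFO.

Feb 15, 893 sold [LIFO — newest first]: 204 @ $10.70 + 267 @ $8.25 + 100 @ $8.40 + 206 @ $6.35 + 116 @ $5.55 = $7,177.45
Ending inventory: 116 @ $4.55 + 241 @ $5.55 = $1,865.35
Check: goods available $9,042.80 = COGS $7,177.45 + ending $1,865.35

COGS = $7,177.45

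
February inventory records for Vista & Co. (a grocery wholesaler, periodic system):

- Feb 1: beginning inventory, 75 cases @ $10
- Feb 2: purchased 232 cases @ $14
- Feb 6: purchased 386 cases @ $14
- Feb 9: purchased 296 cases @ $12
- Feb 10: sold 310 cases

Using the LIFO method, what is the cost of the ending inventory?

Ending inventory = $9,206

Feb 10, 310 sold [LIFO — newest first]: 296 @ $12 + 14 @ $14 = $3,748
Ending inventory: 75 @ $10 + 232 @ $14 + 372 @ $14 = $9,206
Check: goods available $12,954 = COGS $3,748 + ending $9,206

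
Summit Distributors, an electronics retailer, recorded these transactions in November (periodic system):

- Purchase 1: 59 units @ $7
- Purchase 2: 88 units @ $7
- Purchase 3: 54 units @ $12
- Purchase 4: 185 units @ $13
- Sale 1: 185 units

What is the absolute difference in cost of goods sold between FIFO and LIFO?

$920

FIFO COGS: 59 @ $7 + 88 @ $7 + 38 @ $12 = $1,485
LIFO COGS: 185 @ $13 = $2,405
Difference = |$1,485 − $2,405| = $920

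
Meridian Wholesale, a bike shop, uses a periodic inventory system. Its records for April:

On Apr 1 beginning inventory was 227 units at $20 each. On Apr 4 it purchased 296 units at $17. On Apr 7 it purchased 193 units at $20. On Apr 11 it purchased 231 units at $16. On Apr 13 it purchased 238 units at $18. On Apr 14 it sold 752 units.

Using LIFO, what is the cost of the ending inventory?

Apr 14, 752 sold [LIFO — newest first]: 238 @ $18 + 231 @ $16 + 193 @ $20 + 90 @ $17 = $13,370
Ending inventory: 227 @ $20 + 206 @ $17 = $8,042
Check: goods available $21,412 = COGS $13,370 + ending $8,042

Ending inventory = $8,042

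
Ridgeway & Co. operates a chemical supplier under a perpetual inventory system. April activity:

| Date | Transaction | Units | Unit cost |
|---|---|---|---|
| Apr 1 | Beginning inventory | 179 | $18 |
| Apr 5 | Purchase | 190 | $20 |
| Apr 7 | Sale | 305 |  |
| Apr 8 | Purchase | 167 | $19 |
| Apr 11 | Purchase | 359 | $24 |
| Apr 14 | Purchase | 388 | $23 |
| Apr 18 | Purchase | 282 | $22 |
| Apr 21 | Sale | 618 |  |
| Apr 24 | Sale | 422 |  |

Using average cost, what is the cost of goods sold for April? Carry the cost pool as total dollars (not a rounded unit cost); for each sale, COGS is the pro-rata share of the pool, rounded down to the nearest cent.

COGS = $29,026.55

After Apr 1: 179 on hand, pool $3,222.00 (≈ $18.0000 each)
After Apr 5: 369 on hand, pool $7,022.00 (≈ $19.0298 each)
Apr 7, sell 305: 305/369 × $7,022.00 → $5,804.09
After Apr 8: 231 on hand, pool $4,390.91 (≈ $19.0083 each)
After Apr 11: 590 on hand, pool $13,006.91 (≈ $22.0456 each)
After Apr 14: 978 on hand, pool $21,930.91 (≈ $22.4242 each)
After Apr 18: 1260 on hand, pool $28,134.91 (≈ $22.3293 each)
Apr 21, sell 618: 618/1260 × $28,134.91 → $13,799.50
Apr 24, sell 422: 422/642 × $14,335.41 → $9,422.96
Total COGS = $5,804.09 + $13,799.50 + $9,422.96 = $29,026.55
Ending inventory (cost pool remaining) = $4,912.45
Check: goods available $33,939.00 = COGS $29,026.55 + ending $4,912.45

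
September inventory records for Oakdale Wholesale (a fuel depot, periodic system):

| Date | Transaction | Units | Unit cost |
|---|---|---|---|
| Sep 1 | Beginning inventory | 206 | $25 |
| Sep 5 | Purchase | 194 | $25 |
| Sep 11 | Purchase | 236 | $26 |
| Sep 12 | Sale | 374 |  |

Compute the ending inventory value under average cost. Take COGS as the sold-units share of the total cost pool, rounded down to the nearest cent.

Sep 12, sell 374: 374/636 × $16,136.00 → $9,488.77
Ending inventory (cost pool remaining) = $6,647.23
Check: goods available $16,136.00 = COGS $9,488.77 + ending $6,647.23

Ending inventory = $6,647.23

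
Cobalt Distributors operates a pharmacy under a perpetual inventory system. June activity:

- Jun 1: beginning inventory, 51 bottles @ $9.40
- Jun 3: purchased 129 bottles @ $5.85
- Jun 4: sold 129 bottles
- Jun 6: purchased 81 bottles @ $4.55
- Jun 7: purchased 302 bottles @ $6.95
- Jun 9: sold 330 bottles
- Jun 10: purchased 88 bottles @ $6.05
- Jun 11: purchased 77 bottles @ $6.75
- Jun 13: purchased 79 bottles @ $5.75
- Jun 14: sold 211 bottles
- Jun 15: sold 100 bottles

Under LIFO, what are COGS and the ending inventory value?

Jun 4, 129 sold [LIFO — newest first]: 129 @ $5.85 = $754.65
Jun 9, 330 sold [LIFO — newest first]: 302 @ $6.95 + 28 @ $4.55 = $2,226.30
Jun 14, 211 sold [LIFO — newest first]: 79 @ $5.75 + 77 @ $6.75 + 55 @ $6.05 = $1,306.75
Jun 15, 100 sold [LIFO — newest first]: 33 @ $6.05 + 53 @ $4.55 + 14 @ $9.40 = $572.40
Total COGS = $754.65 + $2,226.30 + $1,306.75 + $572.40 = $4,860.10
Ending inventory: 37 @ $9.40 = $347.80

COGS = $4,860.10; ending inventory = $347.80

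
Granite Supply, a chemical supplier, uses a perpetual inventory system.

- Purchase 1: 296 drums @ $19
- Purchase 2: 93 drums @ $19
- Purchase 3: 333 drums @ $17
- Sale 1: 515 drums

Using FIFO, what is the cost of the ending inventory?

Sale 1 (515) [FIFO — oldest first]: 296 @ $19 + 93 @ $19 + 126 @ $17 = $9,533
Ending inventory: 207 @ $17 = $3,519
Check: goods available $13,052 = COGS $9,533 + ending $3,519

Ending inventory = $3,519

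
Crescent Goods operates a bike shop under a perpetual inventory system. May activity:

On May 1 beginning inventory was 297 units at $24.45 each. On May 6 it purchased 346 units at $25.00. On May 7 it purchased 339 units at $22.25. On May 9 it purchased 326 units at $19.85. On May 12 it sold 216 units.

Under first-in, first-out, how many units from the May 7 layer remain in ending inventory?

339

May 12, 216 sold [FIFO — oldest first]: 216 @ $24.45 = $5,281.20
Ending inventory: 81 @ $24.45 + 346 @ $25.00 + 339 @ $22.25 + 326 @ $19.85 = $24,644.30
Check: goods available $29,925.50 = COGS $5,281.20 + ending $24,644.30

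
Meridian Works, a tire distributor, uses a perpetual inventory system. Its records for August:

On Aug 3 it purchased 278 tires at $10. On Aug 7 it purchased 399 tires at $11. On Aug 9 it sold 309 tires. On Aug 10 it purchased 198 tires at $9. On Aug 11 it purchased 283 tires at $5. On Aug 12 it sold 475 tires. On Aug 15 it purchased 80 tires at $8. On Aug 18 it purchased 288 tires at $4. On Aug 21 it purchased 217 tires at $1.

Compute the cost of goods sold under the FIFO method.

Aug 9, 309 sold [FIFO — oldest first]: 278 @ $10 + 31 @ $11 = $3,121
Aug 12, 475 sold [FIFO — oldest first]: 368 @ $11 + 107 @ $9 = $5,011
Total COGS = $3,121 + $5,011 = $8,132
Ending inventory: 91 @ $9 + 283 @ $5 + 80 @ $8 + 288 @ $4 + 217 @ $1 = $4,243
Check: goods available $12,375 = COGS $8,132 + ending $4,243

COGS = $8,132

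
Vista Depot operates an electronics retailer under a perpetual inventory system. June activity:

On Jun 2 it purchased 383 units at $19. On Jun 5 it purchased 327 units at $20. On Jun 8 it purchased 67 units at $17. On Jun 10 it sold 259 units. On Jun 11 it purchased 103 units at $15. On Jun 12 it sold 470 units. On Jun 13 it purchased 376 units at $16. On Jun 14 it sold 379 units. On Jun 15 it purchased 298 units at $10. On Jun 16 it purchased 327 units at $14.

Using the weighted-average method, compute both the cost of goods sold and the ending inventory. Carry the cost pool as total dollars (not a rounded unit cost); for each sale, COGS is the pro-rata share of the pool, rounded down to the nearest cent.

After Jun 2: 383 on hand, pool $7,277.00 (≈ $19.0000 each)
After Jun 5: 710 on hand, pool $13,817.00 (≈ $19.4606 each)
After Jun 8: 777 on hand, pool $14,956.00 (≈ $19.2484 each)
Jun 10, sell 259: 259/777 × $14,956.00 → $4,985.33
After Jun 11: 621 on hand, pool $11,515.67 (≈ $18.5438 each)
Jun 12, sell 470: 470/621 × $11,515.67 → $8,715.56
After Jun 13: 527 on hand, pool $8,816.11 (≈ $16.7289 each)
Jun 14, sell 379: 379/527 × $8,816.11 → $6,340.23
After Jun 15: 446 on hand, pool $5,455.88 (≈ $12.2329 each)
After Jun 16: 773 on hand, pool $10,033.88 (≈ $12.9804 each)
Total COGS = $4,985.33 + $8,715.56 + $6,340.23 = $20,041.12
Ending inventory (cost pool remaining) = $10,033.88

COGS = $20,041.12; ending inventory = $10,033.88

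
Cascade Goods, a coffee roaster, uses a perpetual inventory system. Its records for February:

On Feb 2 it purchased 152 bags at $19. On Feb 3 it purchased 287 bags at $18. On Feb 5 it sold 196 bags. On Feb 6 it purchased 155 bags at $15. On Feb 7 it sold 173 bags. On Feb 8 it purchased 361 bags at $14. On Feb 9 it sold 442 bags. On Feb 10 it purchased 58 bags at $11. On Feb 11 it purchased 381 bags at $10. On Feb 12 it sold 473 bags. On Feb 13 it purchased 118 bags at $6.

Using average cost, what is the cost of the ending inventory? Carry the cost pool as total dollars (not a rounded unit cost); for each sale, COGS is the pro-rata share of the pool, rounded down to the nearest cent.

Ending inventory = $1,959.37

After Feb 2: 152 on hand, pool $2,888.00 (≈ $19.0000 each)
After Feb 3: 439 on hand, pool $8,054.00 (≈ $18.3462 each)
Feb 5, sell 196: 196/439 × $8,054.00 → $3,595.86
After Feb 6: 398 on hand, pool $6,783.14 (≈ $17.0431 each)
Feb 7, sell 173: 173/398 × $6,783.14 → $2,948.45
After Feb 8: 586 on hand, pool $8,888.69 (≈ $15.1684 each)
Feb 9, sell 442: 442/586 × $8,888.69 → $6,704.43
After Feb 10: 202 on hand, pool $2,822.26 (≈ $13.9716 each)
After Feb 11: 583 on hand, pool $6,632.26 (≈ $11.3761 each)
Feb 12, sell 473: 473/583 × $6,632.26 → $5,380.89
After Feb 13: 228 on hand, pool $1,959.37 (≈ $8.5937 each)
Total COGS = $3,595.86 + $2,948.45 + $6,704.43 + $5,380.89 = $18,629.63
Ending inventory (cost pool remaining) = $1,959.37
Check: goods available $20,589.00 = COGS $18,629.63 + ending $1,959.37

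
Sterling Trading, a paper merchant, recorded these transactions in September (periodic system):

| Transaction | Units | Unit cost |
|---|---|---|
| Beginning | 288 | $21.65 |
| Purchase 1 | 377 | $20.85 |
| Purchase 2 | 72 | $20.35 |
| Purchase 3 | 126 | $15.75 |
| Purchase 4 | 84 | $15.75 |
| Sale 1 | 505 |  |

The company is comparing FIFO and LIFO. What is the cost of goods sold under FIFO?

COGS = $10,759.65

FIFO COGS: 288 @ $21.65 + 217 @ $20.85 = $10,759.65
LIFO COGS: 84 @ $15.75 + 126 @ $15.75 + 72 @ $20.35 + 223 @ $20.85 = $9,422.25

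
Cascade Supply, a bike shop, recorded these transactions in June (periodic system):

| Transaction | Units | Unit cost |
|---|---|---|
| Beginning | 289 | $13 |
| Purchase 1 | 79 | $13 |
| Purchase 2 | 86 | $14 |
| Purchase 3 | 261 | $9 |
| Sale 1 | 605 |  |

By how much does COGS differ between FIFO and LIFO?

FIFO COGS: 289 @ $13 + 79 @ $13 + 86 @ $14 + 151 @ $9 = $7,347
LIFO COGS: 261 @ $9 + 86 @ $14 + 79 @ $13 + 179 @ $13 = $6,907
Difference = |$7,347 − $6,907| = $440

$440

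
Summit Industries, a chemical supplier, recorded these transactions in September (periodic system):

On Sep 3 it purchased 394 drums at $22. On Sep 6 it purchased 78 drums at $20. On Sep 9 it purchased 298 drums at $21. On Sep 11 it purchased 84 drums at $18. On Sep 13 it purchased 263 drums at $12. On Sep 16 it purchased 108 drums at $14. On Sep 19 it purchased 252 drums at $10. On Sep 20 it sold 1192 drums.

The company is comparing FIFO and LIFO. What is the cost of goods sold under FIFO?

FIFO COGS: 394 @ $22 + 78 @ $20 + 298 @ $21 + 84 @ $18 + 263 @ $12 + 75 @ $14 = $22,204
LIFO COGS: 252 @ $10 + 108 @ $14 + 263 @ $12 + 84 @ $18 + 298 @ $21 + 78 @ $20 + 109 @ $22 = $18,916

COGS = $22,204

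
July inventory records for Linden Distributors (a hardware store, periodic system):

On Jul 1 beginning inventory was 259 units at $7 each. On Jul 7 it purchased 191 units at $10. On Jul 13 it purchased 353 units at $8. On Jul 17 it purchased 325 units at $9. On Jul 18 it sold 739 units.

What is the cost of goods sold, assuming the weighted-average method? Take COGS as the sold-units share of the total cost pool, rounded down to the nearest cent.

Jul 18, sell 739: 739/1128 × $9,472.00 → $6,205.50
Ending inventory (cost pool remaining) = $3,266.50

COGS = $6,205.50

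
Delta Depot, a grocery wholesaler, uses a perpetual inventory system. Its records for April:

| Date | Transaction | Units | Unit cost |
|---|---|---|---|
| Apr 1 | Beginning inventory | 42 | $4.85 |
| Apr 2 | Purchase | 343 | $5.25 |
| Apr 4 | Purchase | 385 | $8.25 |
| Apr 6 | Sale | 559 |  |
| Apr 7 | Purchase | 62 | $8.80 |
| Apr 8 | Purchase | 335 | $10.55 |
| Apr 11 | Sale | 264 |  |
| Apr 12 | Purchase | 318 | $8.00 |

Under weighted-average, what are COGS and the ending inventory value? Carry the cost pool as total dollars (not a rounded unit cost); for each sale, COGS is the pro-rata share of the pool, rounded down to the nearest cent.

COGS = $6,148.99; ending inventory = $5,655.56

After Apr 1: 42 on hand, pool $203.70 (≈ $4.8500 each)
After Apr 2: 385 on hand, pool $2,004.45 (≈ $5.2064 each)
After Apr 4: 770 on hand, pool $5,180.70 (≈ $6.7282 each)
Apr 6, sell 559: 559/770 × $5,180.70 → $3,761.05
After Apr 7: 273 on hand, pool $1,965.25 (≈ $7.1987 each)
After Apr 8: 608 on hand, pool $5,499.50 (≈ $9.0452 each)
Apr 11, sell 264: 264/608 × $5,499.50 → $2,387.94
After Apr 12: 662 on hand, pool $5,655.56 (≈ $8.5431 each)
Total COGS = $3,761.05 + $2,387.94 = $6,148.99
Ending inventory (cost pool remaining) = $5,655.56
Check: goods available $11,804.55 = COGS $6,148.99 + ending $5,655.56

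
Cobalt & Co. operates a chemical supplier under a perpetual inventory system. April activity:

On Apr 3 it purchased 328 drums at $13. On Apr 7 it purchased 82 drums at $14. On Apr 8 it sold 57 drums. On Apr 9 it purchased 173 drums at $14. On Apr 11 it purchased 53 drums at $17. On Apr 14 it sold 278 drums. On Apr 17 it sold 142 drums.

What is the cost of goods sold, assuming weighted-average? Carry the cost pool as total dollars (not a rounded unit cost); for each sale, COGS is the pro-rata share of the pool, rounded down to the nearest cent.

After Apr 3: 328 on hand, pool $4,264.00 (≈ $13.0000 each)
After Apr 7: 410 on hand, pool $5,412.00 (≈ $13.2000 each)
Apr 8, sell 57: 57/410 × $5,412.00 → $752.40
After Apr 9: 526 on hand, pool $7,081.60 (≈ $13.4631 each)
After Apr 11: 579 on hand, pool $7,982.60 (≈ $13.7869 each)
Apr 14, sell 278: 278/579 × $7,982.60 → $3,832.75
Apr 17, sell 142: 142/301 × $4,149.85 → $1,957.73
Total COGS = $752.40 + $3,832.75 + $1,957.73 = $6,542.88
Ending inventory (cost pool remaining) = $2,192.12

COGS = $6,542.88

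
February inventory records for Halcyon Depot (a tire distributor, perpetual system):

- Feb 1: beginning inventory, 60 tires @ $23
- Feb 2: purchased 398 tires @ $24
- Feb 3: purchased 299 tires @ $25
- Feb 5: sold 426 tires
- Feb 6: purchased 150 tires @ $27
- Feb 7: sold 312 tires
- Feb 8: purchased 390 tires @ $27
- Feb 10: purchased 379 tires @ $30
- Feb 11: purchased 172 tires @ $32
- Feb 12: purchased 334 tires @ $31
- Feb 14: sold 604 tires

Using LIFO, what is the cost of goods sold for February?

Feb 5, 426 sold [LIFO — newest first]: 299 @ $25 + 127 @ $24 = $10,523
Feb 7, 312 sold [LIFO — newest first]: 150 @ $27 + 162 @ $24 = $7,938
Feb 14, 604 sold [LIFO — newest first]: 334 @ $31 + 172 @ $32 + 98 @ $30 = $18,798
Total COGS = $10,523 + $7,938 + $18,798 = $37,259
Ending inventory: 60 @ $23 + 109 @ $24 + 390 @ $27 + 281 @ $30 = $22,956
Check: goods available $60,215 = COGS $37,259 + ending $22,956

COGS = $37,259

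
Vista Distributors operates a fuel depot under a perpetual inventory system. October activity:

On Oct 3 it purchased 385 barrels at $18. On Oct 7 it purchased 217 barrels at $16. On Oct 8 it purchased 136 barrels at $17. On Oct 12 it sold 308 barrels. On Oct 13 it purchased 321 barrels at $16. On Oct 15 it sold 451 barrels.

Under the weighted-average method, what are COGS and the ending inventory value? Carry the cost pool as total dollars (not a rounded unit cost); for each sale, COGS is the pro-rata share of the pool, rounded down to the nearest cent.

After Oct 3: 385 on hand, pool $6,930.00 (≈ $18.0000 each)
After Oct 7: 602 on hand, pool $10,402.00 (≈ $17.2791 each)
After Oct 8: 738 on hand, pool $12,714.00 (≈ $17.2276 each)
Oct 12, sell 308: 308/738 × $12,714.00 → $5,306.11
After Oct 13: 751 on hand, pool $12,543.89 (≈ $16.7029 each)
Oct 15, sell 451: 451/751 × $12,543.89 → $7,533.01
Total COGS = $5,306.11 + $7,533.01 = $12,839.12
Ending inventory (cost pool remaining) = $5,010.88
Check: goods available $17,850.00 = COGS $12,839.12 + ending $5,010.88

COGS = $12,839.12; ending inventory = $5,010.88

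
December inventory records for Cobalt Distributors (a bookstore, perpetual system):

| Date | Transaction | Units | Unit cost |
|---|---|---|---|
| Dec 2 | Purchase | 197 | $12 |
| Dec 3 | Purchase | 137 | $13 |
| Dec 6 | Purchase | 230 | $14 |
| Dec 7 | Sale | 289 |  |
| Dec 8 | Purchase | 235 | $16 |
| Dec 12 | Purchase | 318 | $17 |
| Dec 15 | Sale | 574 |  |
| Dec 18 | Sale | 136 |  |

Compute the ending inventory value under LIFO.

Dec 7, 289 sold [LIFO — newest first]: 230 @ $14 + 59 @ $13 = $3,987
Dec 15, 574 sold [LIFO — newest first]: 318 @ $17 + 235 @ $16 + 21 @ $13 = $9,439
Dec 18, 136 sold [LIFO — newest first]: 57 @ $13 + 79 @ $12 = $1,689
Total COGS = $3,987 + $9,439 + $1,689 = $15,115
Ending inventory: 118 @ $12 = $1,416

Ending inventory = $1,416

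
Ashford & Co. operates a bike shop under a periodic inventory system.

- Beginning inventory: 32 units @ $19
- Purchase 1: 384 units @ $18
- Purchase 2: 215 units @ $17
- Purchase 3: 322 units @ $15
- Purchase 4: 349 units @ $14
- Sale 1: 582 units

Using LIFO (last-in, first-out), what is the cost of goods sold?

COGS = $8,381

Sale 1 (582) [LIFO — newest first]: 349 @ $14 + 233 @ $15 = $8,381
Ending inventory: 32 @ $19 + 384 @ $18 + 215 @ $17 + 89 @ $15 = $12,510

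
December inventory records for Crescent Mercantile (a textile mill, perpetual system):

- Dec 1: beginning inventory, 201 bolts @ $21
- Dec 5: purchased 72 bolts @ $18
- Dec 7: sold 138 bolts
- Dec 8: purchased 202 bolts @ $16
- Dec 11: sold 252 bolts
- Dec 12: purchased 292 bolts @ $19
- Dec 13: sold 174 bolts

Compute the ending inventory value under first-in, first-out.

Ending inventory = $3,857

Dec 7, 138 sold [FIFO — oldest first]: 138 @ $21 = $2,898
Dec 11, 252 sold [FIFO — oldest first]: 63 @ $21 + 72 @ $18 + 117 @ $16 = $4,491
Dec 13, 174 sold [FIFO — oldest first]: 85 @ $16 + 89 @ $19 = $3,051
Total COGS = $2,898 + $4,491 + $3,051 = $10,440
Ending inventory: 203 @ $19 = $3,857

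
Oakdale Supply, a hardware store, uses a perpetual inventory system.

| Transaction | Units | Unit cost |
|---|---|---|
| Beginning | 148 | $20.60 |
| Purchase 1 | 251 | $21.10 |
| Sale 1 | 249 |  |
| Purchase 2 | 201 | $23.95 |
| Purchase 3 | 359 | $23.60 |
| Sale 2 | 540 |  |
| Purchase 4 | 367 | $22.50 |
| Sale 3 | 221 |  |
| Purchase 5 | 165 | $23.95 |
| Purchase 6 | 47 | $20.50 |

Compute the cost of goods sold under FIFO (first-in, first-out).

Sale 1 (249) [FIFO — oldest first]: 148 @ $20.60 + 101 @ $21.10 = $5,179.90
Sale 2 (540) [FIFO — oldest first]: 150 @ $21.10 + 201 @ $23.95 + 189 @ $23.60 = $12,439.35
Sale 3 (221) [FIFO — oldest first]: 170 @ $23.60 + 51 @ $22.50 = $5,159.50
Total COGS = $5,179.90 + $12,439.35 + $5,159.50 = $22,778.75
Ending inventory: 316 @ $22.50 + 165 @ $23.95 + 47 @ $20.50 = $12,025.25

COGS = $22,778.75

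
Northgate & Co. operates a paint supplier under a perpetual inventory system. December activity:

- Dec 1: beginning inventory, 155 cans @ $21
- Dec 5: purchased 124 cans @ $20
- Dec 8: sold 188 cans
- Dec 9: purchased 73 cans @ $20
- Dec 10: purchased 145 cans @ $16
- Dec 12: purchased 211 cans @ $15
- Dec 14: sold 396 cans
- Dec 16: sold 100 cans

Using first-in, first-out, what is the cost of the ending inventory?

Ending inventory = $360

Dec 8, 188 sold [FIFO — oldest first]: 155 @ $21 + 33 @ $20 = $3,915
Dec 14, 396 sold [FIFO — oldest first]: 91 @ $20 + 73 @ $20 + 145 @ $16 + 87 @ $15 = $6,905
Dec 16, 100 sold [FIFO — oldest first]: 100 @ $15 = $1,500
Total COGS = $3,915 + $6,905 + $1,500 = $12,320
Ending inventory: 24 @ $15 = $360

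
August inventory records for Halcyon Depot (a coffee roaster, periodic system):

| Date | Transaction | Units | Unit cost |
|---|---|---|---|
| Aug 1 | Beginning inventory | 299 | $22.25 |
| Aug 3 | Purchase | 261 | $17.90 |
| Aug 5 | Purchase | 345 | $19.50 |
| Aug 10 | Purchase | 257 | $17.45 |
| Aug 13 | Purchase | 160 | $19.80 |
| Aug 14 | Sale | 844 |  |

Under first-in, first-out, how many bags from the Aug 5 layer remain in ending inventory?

Aug 14, 844 sold [FIFO — oldest first]: 299 @ $22.25 + 261 @ $17.90 + 284 @ $19.50 = $16,862.65
Ending inventory: 61 @ $19.50 + 257 @ $17.45 + 160 @ $19.80 = $8,842.15

61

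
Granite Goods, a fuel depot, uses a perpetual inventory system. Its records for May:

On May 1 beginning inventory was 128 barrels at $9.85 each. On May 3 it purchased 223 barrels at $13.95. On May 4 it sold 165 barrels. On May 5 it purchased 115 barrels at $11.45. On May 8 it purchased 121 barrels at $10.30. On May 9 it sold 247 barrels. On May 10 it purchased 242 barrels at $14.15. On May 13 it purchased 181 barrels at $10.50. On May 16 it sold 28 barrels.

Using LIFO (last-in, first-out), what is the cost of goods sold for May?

COGS = $5,312.25

May 4, 165 sold [LIFO — newest first]: 165 @ $13.95 = $2,301.75
May 9, 247 sold [LIFO — newest first]: 121 @ $10.30 + 115 @ $11.45 + 11 @ $13.95 = $2,716.50
May 16, 28 sold [LIFO — newest first]: 28 @ $10.50 = $294.00
Total COGS = $2,301.75 + $2,716.50 + $294.00 = $5,312.25
Ending inventory: 128 @ $9.85 + 47 @ $13.95 + 242 @ $14.15 + 153 @ $10.50 = $6,947.25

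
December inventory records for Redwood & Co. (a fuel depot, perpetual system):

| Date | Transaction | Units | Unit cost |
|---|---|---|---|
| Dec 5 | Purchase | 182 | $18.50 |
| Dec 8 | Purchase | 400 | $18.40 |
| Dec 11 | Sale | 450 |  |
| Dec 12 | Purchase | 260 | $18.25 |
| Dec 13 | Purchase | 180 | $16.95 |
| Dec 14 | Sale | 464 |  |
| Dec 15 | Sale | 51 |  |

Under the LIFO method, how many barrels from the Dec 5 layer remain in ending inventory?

Dec 11, 450 sold [LIFO — newest first]: 400 @ $18.40 + 50 @ $18.50 = $8,285.00
Dec 14, 464 sold [LIFO — newest first]: 180 @ $16.95 + 260 @ $18.25 + 24 @ $18.50 = $8,240.00
Dec 15, 51 sold [LIFO — newest first]: 51 @ $18.50 = $943.50
Total COGS = $8,285.00 + $8,240.00 + $943.50 = $17,468.50
Ending inventory: 57 @ $18.50 = $1,054.50

57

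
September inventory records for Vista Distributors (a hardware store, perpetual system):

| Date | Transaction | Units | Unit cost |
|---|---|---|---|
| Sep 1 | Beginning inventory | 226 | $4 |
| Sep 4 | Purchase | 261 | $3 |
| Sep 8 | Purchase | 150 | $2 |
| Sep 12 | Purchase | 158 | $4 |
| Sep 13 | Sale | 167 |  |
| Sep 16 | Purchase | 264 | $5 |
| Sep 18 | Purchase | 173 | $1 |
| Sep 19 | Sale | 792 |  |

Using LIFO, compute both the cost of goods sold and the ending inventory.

COGS = $3,067; ending inventory = $1,045

Sep 13, 167 sold [LIFO — newest first]: 158 @ $4 + 9 @ $2 = $650
Sep 19, 792 sold [LIFO — newest first]: 173 @ $1 + 264 @ $5 + 141 @ $2 + 214 @ $3 = $2,417
Total COGS = $650 + $2,417 = $3,067
Ending inventory: 226 @ $4 + 47 @ $3 = $1,045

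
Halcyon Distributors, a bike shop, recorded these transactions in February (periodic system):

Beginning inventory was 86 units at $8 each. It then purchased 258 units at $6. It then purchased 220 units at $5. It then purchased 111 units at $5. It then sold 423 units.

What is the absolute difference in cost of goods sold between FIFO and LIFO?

FIFO COGS: 86 @ $8 + 258 @ $6 + 79 @ $5 = $2,631
LIFO COGS: 111 @ $5 + 220 @ $5 + 92 @ $6 = $2,207
Difference = |$2,631 − $2,207| = $424

$424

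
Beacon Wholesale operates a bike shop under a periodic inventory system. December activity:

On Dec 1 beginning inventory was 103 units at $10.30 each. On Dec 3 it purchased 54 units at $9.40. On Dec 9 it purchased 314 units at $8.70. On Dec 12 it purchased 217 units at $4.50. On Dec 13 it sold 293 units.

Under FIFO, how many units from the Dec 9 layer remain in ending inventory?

178

Dec 13, 293 sold [FIFO — oldest first]: 103 @ $10.30 + 54 @ $9.40 + 136 @ $8.70 = $2,751.70
Ending inventory: 178 @ $8.70 + 217 @ $4.50 = $2,525.10
Check: goods available $5,276.80 = COGS $2,751.70 + ending $2,525.10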